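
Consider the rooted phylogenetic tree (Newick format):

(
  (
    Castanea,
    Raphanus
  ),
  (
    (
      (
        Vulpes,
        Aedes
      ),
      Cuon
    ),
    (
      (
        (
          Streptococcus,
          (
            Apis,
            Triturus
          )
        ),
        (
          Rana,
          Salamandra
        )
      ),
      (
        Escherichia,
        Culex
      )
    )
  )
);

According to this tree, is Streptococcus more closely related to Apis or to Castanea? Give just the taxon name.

Apis

The MRCA of Streptococcus and Apis subtends (Streptococcus,(Apis,Triturus)) (3 taxa).
The MRCA of Streptococcus and Castanea is the root, subtending the entire tree (12 taxa).
The first is nested inside the second, so Streptococcus shares a more recent common ancestor with Apis.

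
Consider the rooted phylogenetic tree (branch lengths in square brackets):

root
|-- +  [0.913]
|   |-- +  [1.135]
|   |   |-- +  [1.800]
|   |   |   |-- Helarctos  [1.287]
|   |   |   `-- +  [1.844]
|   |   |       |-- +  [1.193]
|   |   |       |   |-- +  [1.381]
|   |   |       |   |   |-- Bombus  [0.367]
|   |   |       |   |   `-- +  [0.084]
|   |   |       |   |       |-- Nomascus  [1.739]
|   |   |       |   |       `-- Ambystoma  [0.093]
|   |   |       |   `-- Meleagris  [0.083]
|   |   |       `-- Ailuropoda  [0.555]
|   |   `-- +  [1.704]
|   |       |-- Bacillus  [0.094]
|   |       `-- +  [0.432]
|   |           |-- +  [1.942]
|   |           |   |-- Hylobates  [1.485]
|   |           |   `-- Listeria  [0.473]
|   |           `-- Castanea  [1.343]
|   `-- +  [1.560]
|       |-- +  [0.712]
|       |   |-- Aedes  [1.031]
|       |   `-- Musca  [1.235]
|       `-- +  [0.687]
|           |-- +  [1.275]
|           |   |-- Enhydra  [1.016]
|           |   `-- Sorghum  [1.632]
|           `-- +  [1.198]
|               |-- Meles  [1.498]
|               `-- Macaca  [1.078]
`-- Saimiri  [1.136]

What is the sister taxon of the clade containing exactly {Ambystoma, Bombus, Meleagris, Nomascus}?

Ailuropoda

The clade containing exactly {Ambystoma, Bombus, Meleagris, Nomascus} attaches to the tree at the node subtending (((Bombus,(Nomascus,Ambystoma)),Meleagris),Ailuropoda).
The other lineage descending from that same node — the sister group — is the single tip Ailuropoda.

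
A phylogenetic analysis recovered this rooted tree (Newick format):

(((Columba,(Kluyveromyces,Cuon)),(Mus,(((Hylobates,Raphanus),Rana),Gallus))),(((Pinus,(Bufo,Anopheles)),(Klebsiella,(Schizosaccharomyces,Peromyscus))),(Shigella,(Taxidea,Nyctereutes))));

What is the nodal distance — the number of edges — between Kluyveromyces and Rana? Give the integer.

The MRCA of Kluyveromyces and Rana is the node subtending ((Columba,(Kluyveromyces,Cuon)),(Mus,(((Hylobates,Raphanus),Rana),Gallus))).
From Kluyveromyces up to that node: 3 branches. From Rana up to the same node: 4 branches. Total: 3 + 4 = 7.

7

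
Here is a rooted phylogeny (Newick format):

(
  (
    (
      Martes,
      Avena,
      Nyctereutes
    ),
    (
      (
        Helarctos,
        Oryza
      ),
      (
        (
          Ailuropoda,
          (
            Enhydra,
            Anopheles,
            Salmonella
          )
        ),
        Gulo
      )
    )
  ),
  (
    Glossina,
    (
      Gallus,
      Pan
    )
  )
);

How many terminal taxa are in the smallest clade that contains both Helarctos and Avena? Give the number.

10

The MRCA of Helarctos and Avena is the node subtending ((Martes,Avena,Nyctereutes),((Helarctos,Oryza),((Ailuropoda,(Enhydra,Anopheles,Salmonella)),Gulo))).
That clade contains 10 terminal taxa: Ailuropoda, Anopheles, Avena, Enhydra, Gulo, Helarctos, Martes, Nyctereutes, Oryza, Salmonella.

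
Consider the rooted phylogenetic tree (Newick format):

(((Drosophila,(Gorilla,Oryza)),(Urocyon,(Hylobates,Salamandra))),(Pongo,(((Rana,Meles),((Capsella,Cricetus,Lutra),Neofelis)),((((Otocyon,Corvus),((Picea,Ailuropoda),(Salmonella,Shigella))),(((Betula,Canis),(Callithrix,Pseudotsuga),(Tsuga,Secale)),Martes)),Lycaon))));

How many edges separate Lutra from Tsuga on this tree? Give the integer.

10

The MRCA of Lutra and Tsuga is the node subtending (((Rana,Meles),((Capsella,Cricetus,Lutra),Neofelis)),((((Otocyon,Corvus),((Picea,Ailuropoda),(Salmonella,Shigella))),(((Betula,Canis),(Callithrix,Pseudotsuga),(Tsuga,Secale)),Martes)),Lycaon)).
From Lutra up to that node: 4 branches. From Tsuga up to the same node: 6 branches. Total: 4 + 6 = 10.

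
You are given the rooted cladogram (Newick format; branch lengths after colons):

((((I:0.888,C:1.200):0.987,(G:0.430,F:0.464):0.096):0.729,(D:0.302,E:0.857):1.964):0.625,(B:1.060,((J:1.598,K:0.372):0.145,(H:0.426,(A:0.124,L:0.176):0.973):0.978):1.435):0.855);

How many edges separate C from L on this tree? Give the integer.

9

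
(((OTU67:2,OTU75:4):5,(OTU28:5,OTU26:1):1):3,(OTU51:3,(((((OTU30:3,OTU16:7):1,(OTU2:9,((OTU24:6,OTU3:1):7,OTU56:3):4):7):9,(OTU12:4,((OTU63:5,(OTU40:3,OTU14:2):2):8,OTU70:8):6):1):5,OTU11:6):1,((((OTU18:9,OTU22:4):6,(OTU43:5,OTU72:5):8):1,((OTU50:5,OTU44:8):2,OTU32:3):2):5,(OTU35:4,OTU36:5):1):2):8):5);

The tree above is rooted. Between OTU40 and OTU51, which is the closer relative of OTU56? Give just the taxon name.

The MRCA of OTU56 and OTU40 subtends (((OTU30,OTU16),(OTU2,((OTU24,OTU3),OTU56))),(OTU12,((OTU63,(OTU40,OTU14)),OTU70))) (11 taxa).
The MRCA of OTU56 and OTU51 subtends (OTU51,(((((OTU30,OTU16),(OTU2,((OTU24,OTU3),OTU56))),(OTU12,((OTU63,(OTU40,OTU14)),OTU70))),OTU11),((((OTU18,OTU22),(OTU43,OTU72)),((OTU50,OTU44),OTU32)),(OTU35,OTU36)))) (22 taxa).
The first is nested inside the second, so OTU56 shares a more recent common ancestor with OTU40.

OTU40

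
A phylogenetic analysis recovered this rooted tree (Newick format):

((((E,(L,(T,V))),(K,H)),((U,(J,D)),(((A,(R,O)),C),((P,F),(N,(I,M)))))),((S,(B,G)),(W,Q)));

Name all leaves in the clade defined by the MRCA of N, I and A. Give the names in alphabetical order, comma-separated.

A, C, F, I, M, N, O, P, R

Tracing N: it sits inside (N,(I,M)).
Tracing I: it sits inside (I,M).
Tracing A: it sits inside (A,(R,O)).
The smallest clade enclosing all 3 is (((A,(R,O)),C),((P,F),(N,(I,M)))); the answer is its 9 terminal taxa in alphabetical order.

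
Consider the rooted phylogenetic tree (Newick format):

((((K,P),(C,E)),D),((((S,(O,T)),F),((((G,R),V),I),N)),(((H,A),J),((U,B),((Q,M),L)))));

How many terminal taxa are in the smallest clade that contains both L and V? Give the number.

17

The MRCA of L and V is the node subtending ((((S,(O,T)),F),((((G,R),V),I),N)),(((H,A),J),((U,B),((Q,M),L)))).
That clade contains 17 terminal taxa: A, B, F, G, H, I, J, L, M, N, O, Q, R, S, T, U, V.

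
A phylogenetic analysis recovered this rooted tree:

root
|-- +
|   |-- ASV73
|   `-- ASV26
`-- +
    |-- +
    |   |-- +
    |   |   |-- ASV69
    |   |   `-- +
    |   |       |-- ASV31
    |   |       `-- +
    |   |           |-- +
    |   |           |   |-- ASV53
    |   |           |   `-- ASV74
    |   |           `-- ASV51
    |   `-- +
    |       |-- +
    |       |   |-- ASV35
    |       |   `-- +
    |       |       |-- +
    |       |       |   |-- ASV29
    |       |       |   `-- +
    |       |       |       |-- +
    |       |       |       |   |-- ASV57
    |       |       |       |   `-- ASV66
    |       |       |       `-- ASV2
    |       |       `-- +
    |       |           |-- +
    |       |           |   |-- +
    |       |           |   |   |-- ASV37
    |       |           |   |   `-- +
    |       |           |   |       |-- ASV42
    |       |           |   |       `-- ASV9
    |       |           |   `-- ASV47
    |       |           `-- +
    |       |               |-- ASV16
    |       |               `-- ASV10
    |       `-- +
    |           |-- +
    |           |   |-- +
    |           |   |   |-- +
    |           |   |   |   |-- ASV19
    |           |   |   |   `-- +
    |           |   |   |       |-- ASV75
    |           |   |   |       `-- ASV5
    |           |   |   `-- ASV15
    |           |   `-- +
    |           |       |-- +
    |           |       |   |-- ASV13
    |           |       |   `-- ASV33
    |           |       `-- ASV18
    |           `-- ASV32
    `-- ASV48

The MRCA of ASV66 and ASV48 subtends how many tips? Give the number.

The MRCA of ASV66 and ASV48 is the node subtending (((ASV69,(ASV31,((ASV53,ASV74),ASV51))),((ASV35,((ASV29,((ASV57,ASV66),ASV2)),(((ASV37,(ASV42,ASV9)),ASV47),(ASV16,ASV10)))),((((ASV19,(ASV75,ASV5)),ASV15),((ASV13,ASV33),ASV18)),ASV32))),ASV48).
That clade contains 25 terminal taxa: ASV10, ASV13, ASV15, ASV16, ASV18, ASV19, ASV2, ASV29, ASV31, ASV32, ASV33, ASV35, ASV37, ASV42, ASV47, ASV48, ASV5, ASV51, ASV53, ASV57, ASV66, ASV69, ASV74, ASV75, ASV9.

25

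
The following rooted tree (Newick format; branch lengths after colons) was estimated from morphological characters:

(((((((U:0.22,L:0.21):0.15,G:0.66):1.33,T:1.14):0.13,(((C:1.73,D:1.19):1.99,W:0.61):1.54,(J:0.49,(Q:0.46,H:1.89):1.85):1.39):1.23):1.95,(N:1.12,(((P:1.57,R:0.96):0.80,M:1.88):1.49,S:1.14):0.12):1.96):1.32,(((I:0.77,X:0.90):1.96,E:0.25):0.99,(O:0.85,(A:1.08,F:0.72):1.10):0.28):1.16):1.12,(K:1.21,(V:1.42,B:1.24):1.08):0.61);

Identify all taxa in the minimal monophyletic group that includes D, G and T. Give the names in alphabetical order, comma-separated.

C, D, G, H, J, L, Q, T, U, W

Tracing D: it sits inside (C,D).
Tracing G: it sits inside ((U,L),G).
Tracing T: it sits inside (((U,L),G),T).
The smallest clade enclosing all 3 is ((((U,L),G),T),(((C,D),W),(J,(Q,H)))); the answer is its 10 terminal taxa in alphabetical order.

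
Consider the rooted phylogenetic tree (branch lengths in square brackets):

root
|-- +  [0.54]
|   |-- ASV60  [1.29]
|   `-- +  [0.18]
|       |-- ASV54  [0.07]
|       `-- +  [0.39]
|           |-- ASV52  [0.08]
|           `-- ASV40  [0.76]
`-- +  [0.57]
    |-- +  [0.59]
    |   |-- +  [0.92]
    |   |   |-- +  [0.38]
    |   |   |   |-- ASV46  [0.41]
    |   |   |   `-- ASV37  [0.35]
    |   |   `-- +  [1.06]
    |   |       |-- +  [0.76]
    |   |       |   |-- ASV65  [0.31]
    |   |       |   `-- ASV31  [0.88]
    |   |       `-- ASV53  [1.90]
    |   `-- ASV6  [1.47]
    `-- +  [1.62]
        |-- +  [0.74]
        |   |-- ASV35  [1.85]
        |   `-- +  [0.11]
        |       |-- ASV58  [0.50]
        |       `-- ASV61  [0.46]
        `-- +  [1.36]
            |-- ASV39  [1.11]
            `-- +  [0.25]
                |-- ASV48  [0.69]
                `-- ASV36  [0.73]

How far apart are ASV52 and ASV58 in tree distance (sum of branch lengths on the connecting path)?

The path runs ASV52 → … → MRCA → … → ASV58; the MRCA is the root of the tree.
Branch lengths along that path: 0.08 + 0.39 + 0.18 + 0.54 + 0.57 + 1.62 + 0.74 + 0.11 + 0.50 = 4.73.

4.73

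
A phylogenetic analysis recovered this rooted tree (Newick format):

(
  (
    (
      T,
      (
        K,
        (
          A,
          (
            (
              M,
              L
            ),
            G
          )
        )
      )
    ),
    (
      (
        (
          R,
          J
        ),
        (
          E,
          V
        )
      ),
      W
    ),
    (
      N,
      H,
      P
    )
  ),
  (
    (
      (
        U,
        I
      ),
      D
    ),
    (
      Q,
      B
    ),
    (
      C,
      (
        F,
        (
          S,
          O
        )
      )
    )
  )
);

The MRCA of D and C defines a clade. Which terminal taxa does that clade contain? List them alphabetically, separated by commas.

Tracing D: it sits inside ((U,I),D).
Tracing C: it sits inside (C,(F,(S,O))).
The smallest clade enclosing both is (((U,I),D),(Q,B),(C,(F,(S,O)))); the answer is its 9 terminal taxa in alphabetical order.

B, C, D, F, I, O, Q, S, U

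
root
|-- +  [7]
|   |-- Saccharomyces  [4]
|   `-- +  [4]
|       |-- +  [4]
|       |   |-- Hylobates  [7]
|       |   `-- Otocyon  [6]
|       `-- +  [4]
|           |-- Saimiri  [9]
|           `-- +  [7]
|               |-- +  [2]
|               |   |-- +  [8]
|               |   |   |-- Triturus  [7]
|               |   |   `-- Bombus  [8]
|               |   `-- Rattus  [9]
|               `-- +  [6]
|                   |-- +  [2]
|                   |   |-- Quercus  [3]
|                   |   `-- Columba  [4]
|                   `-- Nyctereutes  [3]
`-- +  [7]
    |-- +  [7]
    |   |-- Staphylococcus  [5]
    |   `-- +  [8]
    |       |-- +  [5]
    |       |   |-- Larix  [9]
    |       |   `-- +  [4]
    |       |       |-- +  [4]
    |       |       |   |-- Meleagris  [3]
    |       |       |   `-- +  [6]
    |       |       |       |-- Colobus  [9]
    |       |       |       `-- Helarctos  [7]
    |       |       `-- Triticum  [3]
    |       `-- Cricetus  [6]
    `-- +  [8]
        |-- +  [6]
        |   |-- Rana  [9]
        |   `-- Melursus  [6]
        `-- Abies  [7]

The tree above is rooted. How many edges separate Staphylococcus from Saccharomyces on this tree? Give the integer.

5

The MRCA of Staphylococcus and Saccharomyces is the root of the tree.
From Staphylococcus up to that node: 3 branches. From Saccharomyces up to the same node: 2 branches. Total: 3 + 2 = 5.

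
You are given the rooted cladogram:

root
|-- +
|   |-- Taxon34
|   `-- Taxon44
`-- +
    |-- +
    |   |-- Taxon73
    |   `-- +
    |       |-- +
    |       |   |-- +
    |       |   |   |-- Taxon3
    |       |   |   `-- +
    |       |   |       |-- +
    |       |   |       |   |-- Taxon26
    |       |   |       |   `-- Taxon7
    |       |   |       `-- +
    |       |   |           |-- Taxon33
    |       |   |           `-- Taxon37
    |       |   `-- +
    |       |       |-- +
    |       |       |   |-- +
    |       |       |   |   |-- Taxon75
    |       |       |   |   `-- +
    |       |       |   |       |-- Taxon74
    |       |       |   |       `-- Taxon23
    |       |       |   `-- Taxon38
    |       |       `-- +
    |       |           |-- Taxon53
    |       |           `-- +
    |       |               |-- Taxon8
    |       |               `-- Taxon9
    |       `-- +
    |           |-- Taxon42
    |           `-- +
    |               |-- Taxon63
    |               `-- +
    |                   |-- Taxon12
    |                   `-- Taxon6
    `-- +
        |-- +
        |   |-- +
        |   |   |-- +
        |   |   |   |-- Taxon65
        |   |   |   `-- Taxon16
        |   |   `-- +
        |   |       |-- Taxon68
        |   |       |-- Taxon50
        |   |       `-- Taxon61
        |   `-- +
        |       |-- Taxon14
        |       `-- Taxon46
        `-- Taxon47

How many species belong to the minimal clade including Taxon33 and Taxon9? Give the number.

12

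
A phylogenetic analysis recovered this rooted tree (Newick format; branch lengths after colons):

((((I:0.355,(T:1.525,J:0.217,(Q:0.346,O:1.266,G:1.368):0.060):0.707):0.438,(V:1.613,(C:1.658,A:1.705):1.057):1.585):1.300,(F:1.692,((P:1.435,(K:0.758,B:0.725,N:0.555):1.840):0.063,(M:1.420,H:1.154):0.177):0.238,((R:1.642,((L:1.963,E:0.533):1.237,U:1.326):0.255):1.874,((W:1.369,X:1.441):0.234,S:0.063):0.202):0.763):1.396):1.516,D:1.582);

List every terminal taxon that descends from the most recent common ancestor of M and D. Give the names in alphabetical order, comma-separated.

Tracing M: it sits inside (M,H).
Tracing D: it attaches directly to the root.
The smallest clade enclosing both is the whole tree (their MRCA is the root), so the answer is all 24 tips in alphabetical order.

A, B, C, D, E, F, G, H, I, J, K, L, M, N, O, P, Q, R, S, T, U, V, W, X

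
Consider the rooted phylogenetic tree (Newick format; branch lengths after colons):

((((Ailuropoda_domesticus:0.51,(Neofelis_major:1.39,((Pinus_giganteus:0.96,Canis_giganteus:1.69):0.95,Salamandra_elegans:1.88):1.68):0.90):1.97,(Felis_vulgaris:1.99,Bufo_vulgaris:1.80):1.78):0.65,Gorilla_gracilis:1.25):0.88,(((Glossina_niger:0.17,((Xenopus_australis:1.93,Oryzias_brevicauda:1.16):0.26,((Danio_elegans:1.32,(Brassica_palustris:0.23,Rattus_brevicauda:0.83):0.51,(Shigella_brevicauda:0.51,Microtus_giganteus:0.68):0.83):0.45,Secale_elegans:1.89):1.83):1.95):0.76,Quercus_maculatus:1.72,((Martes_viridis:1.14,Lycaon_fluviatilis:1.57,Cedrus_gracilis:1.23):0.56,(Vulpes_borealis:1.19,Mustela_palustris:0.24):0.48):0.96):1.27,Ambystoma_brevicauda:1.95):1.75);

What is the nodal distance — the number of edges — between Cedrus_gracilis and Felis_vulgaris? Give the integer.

9

The MRCA of Cedrus_gracilis and Felis_vulgaris is the root of the tree.
From Cedrus_gracilis up to that node: 5 branches. From Felis_vulgaris up to the same node: 4 branches. Total: 5 + 4 = 9.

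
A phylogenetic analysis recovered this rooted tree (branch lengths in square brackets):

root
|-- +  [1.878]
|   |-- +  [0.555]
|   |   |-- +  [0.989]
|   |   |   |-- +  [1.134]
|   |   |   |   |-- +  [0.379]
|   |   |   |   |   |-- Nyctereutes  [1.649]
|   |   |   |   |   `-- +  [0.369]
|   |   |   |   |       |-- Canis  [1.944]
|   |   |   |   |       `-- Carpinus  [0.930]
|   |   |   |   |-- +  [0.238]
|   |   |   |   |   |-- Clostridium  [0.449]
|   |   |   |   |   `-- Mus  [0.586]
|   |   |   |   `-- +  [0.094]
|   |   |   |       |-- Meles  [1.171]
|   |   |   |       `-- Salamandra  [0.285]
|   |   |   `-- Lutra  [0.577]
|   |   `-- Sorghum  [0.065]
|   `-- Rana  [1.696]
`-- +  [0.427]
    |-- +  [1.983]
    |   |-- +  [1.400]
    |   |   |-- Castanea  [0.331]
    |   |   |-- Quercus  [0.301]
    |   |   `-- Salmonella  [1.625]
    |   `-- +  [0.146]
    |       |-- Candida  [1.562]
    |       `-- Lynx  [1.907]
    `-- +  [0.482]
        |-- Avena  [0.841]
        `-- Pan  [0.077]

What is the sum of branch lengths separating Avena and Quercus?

5.007

The path runs Avena → … → MRCA → … → Quercus; the MRCA is the node subtending (((Castanea,Quercus,Salmonella),(Candida,Lynx)),(Avena,Pan)).
Branch lengths along that path: 0.841 + 0.482 + 1.983 + 1.400 + 0.301 = 5.007.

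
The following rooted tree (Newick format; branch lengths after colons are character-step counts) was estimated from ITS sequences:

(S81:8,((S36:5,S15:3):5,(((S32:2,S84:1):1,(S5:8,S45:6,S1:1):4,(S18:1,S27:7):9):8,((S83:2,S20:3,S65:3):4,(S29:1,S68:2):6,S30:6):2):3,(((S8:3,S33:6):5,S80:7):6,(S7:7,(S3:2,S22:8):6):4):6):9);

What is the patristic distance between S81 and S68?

The path runs S81 → … → MRCA → … → S68; the MRCA is the root of the tree.
Branch lengths along that path: 8 + 9 + 3 + 2 + 6 + 2 = 30.

30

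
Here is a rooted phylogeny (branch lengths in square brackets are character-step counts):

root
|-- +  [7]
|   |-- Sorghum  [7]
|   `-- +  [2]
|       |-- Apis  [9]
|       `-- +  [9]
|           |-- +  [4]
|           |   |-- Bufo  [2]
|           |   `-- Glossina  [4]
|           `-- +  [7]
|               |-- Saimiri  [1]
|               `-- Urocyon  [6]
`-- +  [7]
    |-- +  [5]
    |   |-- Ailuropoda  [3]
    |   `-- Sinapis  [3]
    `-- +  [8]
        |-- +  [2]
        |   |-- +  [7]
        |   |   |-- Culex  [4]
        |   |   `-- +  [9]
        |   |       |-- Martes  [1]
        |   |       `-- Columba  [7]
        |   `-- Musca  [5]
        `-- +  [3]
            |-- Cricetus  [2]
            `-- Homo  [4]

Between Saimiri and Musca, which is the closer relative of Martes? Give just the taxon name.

The MRCA of Martes and Musca subtends ((Culex,(Martes,Columba)),Musca) (4 taxa).
The MRCA of Martes and Saimiri is the root, subtending the entire tree (14 taxa).
The first is nested inside the second, so Martes shares a more recent common ancestor with Musca.

Musca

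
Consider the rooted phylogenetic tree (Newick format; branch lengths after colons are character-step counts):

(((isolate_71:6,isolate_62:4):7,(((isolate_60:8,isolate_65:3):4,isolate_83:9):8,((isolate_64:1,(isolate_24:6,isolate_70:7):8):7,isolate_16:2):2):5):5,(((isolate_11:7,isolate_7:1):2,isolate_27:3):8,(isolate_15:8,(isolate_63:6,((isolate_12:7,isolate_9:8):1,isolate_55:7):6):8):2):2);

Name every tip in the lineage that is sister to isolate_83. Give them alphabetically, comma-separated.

isolate_83 attaches to the tree at the node subtending ((isolate_60,isolate_65),isolate_83).
The other lineage descending from that same node — the sister group — is (isolate_60,isolate_65); its 2 tips in alphabetical order are the answer.

isolate_60, isolate_65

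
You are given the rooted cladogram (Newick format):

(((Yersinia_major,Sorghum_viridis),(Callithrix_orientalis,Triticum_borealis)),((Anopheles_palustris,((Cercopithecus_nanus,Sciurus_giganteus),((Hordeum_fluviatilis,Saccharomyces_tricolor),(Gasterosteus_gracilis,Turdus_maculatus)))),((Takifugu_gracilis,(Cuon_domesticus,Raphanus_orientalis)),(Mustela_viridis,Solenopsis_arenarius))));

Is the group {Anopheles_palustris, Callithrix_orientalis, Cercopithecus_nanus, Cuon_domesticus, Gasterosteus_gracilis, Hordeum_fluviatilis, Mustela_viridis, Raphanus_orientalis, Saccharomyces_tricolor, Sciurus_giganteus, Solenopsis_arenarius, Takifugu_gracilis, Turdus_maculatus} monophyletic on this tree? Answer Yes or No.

No

The MRCA of the listed taxa is the root, so the smallest clade containing them is the whole tree.
That clade also contains Sorghum_viridis, Triticum_borealis, Yersinia_major, which are not in the proposed group, so the group is not monophyletic.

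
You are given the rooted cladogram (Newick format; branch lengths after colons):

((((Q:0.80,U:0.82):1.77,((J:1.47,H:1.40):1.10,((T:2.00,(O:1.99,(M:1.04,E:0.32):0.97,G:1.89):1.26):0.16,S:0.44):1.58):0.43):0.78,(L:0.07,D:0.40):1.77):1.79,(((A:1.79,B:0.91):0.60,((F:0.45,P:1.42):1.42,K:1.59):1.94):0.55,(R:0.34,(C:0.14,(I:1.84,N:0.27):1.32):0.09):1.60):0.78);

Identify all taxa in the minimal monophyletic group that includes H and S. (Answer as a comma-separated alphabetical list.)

Tracing H: it sits inside (J,H).
Tracing S: it sits inside ((T,(O,(M,E),G)),S).
The smallest clade enclosing both is ((J,H),((T,(O,(M,E),G)),S)); the answer is its 8 terminal taxa in alphabetical order.

E, G, H, J, M, O, S, T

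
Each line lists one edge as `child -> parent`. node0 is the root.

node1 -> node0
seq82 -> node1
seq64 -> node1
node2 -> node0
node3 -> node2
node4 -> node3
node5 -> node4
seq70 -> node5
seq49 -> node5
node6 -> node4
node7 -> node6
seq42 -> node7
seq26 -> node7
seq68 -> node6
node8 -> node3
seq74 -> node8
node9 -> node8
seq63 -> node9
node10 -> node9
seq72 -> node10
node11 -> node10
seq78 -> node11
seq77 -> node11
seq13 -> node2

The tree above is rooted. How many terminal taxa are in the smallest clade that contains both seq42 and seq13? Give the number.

The MRCA of seq42 and seq13 is the node subtending ((((seq70,seq49),((seq42,seq26),seq68)),(seq74,(seq63,(seq72,(seq78,seq77))))),seq13).
That clade contains 11 terminal taxa: seq13, seq26, seq42, seq49, seq63, seq68, seq70, seq72, seq74, seq77, seq78.

11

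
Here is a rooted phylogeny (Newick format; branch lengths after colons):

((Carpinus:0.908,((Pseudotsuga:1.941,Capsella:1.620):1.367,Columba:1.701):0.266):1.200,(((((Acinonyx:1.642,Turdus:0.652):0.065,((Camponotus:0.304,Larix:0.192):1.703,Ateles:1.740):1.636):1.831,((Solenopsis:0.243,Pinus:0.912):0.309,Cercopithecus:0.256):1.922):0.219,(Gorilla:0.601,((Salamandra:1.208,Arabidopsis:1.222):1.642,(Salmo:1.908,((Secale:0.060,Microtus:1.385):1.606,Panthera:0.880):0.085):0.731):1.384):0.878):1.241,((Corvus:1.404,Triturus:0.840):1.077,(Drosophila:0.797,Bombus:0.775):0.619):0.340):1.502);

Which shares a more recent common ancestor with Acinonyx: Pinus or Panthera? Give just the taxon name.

Pinus

The MRCA of Acinonyx and Pinus subtends (((Acinonyx,Turdus),((Camponotus,Larix),Ateles)),((Solenopsis,Pinus),Cercopithecus)) (8 taxa).
The MRCA of Acinonyx and Panthera subtends ((((Acinonyx,Turdus),((Camponotus,Larix),Ateles)),((Solenopsis,Pinus),Cercopithecus)),(Gorilla,((Salamandra,Arabidopsis),(Salmo,((Secale,Microtus),Panthera))))) (15 taxa).
The first is nested inside the second, so Acinonyx shares a more recent common ancestor with Pinus.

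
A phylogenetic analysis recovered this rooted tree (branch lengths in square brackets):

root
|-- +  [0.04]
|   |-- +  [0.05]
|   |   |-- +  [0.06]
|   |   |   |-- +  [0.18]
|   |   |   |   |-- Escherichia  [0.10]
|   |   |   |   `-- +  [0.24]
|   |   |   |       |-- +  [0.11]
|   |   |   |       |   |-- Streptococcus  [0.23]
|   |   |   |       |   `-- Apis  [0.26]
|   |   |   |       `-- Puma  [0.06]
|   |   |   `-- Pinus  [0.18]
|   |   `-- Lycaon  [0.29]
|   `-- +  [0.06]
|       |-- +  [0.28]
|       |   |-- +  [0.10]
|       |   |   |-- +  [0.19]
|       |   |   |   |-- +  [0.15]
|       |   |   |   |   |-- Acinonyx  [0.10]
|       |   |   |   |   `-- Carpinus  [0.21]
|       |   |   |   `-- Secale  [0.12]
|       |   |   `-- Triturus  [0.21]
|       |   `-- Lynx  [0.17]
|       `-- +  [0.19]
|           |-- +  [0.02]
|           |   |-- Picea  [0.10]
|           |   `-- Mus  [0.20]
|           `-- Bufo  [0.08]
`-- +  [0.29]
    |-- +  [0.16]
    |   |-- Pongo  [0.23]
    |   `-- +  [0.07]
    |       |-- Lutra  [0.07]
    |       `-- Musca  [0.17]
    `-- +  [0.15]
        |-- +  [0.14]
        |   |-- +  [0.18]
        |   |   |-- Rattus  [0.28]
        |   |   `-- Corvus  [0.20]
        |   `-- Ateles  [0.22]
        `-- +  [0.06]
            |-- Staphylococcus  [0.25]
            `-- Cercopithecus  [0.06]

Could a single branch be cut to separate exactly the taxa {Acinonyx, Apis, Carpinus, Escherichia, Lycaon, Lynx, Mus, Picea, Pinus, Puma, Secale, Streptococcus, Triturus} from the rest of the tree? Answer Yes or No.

The MRCA of the listed taxa subtends ((((Escherichia,((Streptococcus,Apis),Puma)),Pinus),Lycaon),(((((Acinonyx,Carpinus),Secale),Triturus),Lynx),((Picea,Mus),Bufo))).
That clade also contains Bufo, which is not in the proposed group, so the group is not monophyletic.

No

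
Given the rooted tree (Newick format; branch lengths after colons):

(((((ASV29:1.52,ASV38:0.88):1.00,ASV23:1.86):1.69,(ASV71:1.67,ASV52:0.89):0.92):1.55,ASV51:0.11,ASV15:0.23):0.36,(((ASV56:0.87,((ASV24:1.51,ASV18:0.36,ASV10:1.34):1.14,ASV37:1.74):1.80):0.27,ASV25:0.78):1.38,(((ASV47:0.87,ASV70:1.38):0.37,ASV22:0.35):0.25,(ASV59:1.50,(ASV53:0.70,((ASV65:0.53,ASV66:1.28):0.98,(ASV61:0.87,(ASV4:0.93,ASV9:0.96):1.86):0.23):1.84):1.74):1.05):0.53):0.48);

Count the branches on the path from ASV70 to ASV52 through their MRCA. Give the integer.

The MRCA of ASV70 and ASV52 is the root of the tree.
From ASV70 up to that node: 5 branches. From ASV52 up to the same node: 4 branches. Total: 5 + 4 = 9.

9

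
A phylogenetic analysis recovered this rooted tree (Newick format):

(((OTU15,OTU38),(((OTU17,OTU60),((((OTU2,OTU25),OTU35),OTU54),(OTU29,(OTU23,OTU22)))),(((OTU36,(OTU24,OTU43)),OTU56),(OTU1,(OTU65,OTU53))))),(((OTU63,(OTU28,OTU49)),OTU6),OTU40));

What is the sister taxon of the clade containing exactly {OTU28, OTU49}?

OTU63

The clade containing exactly {OTU28, OTU49} attaches to the tree at the node subtending (OTU63,(OTU28,OTU49)).
The other lineage descending from that same node — the sister group — is the single tip OTU63.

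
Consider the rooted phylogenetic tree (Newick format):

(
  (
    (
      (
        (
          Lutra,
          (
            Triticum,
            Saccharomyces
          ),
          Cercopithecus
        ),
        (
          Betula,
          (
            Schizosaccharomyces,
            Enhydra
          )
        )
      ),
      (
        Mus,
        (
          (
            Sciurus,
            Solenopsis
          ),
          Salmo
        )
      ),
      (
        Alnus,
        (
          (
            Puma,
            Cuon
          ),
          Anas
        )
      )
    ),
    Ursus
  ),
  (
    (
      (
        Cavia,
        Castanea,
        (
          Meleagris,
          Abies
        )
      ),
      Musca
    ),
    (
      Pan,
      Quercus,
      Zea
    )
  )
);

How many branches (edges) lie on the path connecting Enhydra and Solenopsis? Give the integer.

8

The MRCA of Enhydra and Solenopsis is the node subtending (((Lutra,(Triticum,Saccharomyces),Cercopithecus),(Betula,(Schizosaccharomyces,Enhydra))),(Mus,((Sciurus,Solenopsis),Salmo)),(Alnus,((Puma,Cuon),Anas))).
From Enhydra up to that node: 4 branches. From Solenopsis up to the same node: 4 branches. Total: 4 + 4 = 8.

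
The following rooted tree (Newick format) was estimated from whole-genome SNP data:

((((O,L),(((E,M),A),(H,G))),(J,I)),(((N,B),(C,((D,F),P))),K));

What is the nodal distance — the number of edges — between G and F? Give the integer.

11

The MRCA of G and F is the root of the tree.
From G up to that node: 5 branches. From F up to the same node: 6 branches. Total: 5 + 6 = 11.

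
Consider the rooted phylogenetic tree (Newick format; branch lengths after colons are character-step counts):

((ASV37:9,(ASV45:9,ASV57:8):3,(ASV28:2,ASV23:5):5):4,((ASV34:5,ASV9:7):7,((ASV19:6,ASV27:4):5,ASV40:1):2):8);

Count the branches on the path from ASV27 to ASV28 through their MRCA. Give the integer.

7

The MRCA of ASV27 and ASV28 is the root of the tree.
From ASV27 up to that node: 4 branches. From ASV28 up to the same node: 3 branches. Total: 4 + 3 = 7.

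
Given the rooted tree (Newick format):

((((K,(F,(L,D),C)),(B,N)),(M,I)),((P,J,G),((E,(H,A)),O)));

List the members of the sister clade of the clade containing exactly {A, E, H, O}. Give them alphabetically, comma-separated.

The clade containing exactly {A, E, H, O} attaches to the tree at the node subtending ((P,J,G),((E,(H,A)),O)).
The other lineage descending from that same node — the sister group — is (P,J,G); its 3 tips in alphabetical order are the answer.

G, J, P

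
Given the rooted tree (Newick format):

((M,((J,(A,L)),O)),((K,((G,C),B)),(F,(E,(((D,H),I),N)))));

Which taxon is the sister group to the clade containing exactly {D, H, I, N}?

The clade containing exactly {D, H, I, N} attaches to the tree at the node subtending (E,(((D,H),I),N)).
The other lineage descending from that same node — the sister group — is the single tip E.

E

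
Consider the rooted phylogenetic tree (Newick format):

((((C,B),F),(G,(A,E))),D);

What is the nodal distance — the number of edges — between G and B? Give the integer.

The MRCA of G and B is the node subtending (((C,B),F),(G,(A,E))).
From G up to that node: 2 branches. From B up to the same node: 3 branches. Total: 2 + 3 = 5.

5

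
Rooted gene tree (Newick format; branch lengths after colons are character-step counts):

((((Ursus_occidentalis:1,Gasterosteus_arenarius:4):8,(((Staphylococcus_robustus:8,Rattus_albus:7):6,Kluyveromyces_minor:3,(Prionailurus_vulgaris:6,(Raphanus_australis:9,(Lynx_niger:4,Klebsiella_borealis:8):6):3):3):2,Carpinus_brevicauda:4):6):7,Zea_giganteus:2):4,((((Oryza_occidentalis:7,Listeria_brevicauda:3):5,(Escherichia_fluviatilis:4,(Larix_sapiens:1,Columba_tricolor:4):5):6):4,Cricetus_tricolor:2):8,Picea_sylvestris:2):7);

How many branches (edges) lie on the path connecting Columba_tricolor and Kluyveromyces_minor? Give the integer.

11

The MRCA of Columba_tricolor and Kluyveromyces_minor is the root of the tree.
From Columba_tricolor up to that node: 6 branches. From Kluyveromyces_minor up to the same node: 5 branches. Total: 6 + 5 = 11.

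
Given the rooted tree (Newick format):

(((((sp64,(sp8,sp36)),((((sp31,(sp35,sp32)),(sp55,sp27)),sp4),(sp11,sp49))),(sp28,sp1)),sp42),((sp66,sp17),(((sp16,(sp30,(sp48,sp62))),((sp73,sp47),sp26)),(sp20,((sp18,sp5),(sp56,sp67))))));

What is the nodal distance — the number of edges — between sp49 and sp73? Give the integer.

12

The MRCA of sp49 and sp73 is the root of the tree.
From sp49 up to that node: 6 branches. From sp73 up to the same node: 6 branches. Total: 6 + 6 = 12.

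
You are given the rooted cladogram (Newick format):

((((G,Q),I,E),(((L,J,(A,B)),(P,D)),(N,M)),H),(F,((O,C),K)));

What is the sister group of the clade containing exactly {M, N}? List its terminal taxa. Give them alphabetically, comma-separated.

A, B, D, J, L, P

The clade containing exactly {M, N} attaches to the tree at the node subtending (((L,J,(A,B)),(P,D)),(N,M)).
The other lineage descending from that same node — the sister group — is ((L,J,(A,B)),(P,D)); its 6 tips in alphabetical order are the answer.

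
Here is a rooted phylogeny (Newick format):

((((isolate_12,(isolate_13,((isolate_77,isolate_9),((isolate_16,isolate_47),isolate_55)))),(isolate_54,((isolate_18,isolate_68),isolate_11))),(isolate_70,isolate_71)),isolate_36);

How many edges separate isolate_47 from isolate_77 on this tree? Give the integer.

The MRCA of isolate_47 and isolate_77 is the node subtending ((isolate_77,isolate_9),((isolate_16,isolate_47),isolate_55)).
From isolate_47 up to that node: 3 branches. From isolate_77 up to the same node: 2 branches. Total: 3 + 2 = 5.

5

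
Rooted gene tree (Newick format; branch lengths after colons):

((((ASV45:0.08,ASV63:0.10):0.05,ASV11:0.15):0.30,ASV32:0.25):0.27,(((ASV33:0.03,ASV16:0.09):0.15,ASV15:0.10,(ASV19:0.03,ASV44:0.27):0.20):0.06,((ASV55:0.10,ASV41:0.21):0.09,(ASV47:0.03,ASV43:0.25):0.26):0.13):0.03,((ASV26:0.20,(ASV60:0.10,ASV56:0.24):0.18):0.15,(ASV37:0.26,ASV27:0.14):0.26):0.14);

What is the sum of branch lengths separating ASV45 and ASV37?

1.36

The path runs ASV45 → … → MRCA → … → ASV37; the MRCA is the root of the tree.
Branch lengths along that path: 0.08 + 0.05 + 0.30 + 0.27 + 0.14 + 0.26 + 0.26 = 1.36.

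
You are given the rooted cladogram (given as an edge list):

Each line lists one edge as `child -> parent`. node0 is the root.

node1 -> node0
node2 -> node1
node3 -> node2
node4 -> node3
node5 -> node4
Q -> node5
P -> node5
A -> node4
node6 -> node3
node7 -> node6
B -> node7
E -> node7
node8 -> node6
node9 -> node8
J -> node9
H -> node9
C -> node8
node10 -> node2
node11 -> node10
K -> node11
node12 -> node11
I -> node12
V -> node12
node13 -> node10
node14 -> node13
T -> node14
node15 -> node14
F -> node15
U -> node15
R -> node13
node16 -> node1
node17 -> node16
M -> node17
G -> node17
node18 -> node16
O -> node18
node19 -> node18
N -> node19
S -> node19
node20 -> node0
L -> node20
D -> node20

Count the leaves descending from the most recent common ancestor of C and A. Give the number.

8

The MRCA of C and A is the node subtending (((Q,P),A),((B,E),((J,H),C))).
That clade contains 8 terminal taxa: A, B, C, E, H, J, P, Q.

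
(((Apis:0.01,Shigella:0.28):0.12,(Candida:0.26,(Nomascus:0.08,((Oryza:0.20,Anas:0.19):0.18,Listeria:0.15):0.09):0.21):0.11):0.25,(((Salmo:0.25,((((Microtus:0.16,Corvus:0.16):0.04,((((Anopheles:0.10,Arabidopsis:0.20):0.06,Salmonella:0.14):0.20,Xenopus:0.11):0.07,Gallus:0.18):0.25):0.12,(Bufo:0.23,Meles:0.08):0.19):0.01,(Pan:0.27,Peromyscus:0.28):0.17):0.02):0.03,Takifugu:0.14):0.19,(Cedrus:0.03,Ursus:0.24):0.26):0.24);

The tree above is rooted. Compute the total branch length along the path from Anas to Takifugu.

The path runs Anas → … → MRCA → … → Takifugu; the MRCA is the root of the tree.
Branch lengths along that path: 0.19 + 0.18 + 0.09 + 0.21 + 0.11 + 0.25 + 0.24 + 0.19 + 0.14 = 1.60.

1.60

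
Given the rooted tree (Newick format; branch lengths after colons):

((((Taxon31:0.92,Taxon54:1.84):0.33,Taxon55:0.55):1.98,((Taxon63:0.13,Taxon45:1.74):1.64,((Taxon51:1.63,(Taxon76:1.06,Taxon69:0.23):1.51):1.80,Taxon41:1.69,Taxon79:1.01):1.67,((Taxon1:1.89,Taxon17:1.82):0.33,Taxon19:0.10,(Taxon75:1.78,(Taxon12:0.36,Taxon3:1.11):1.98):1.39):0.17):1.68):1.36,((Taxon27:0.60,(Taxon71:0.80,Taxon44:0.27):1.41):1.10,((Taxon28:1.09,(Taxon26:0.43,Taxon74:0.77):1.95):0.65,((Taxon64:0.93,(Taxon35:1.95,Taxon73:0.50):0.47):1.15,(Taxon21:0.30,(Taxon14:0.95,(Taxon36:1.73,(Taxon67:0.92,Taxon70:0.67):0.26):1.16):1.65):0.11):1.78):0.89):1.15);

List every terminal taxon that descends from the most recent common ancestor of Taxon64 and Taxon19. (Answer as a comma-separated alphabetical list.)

Taxon1, Taxon12, Taxon14, Taxon17, Taxon19, Taxon21, Taxon26, Taxon27, Taxon28, Taxon3, Taxon31, Taxon35, Taxon36, Taxon41, Taxon44, Taxon45, Taxon51, Taxon54, Taxon55, Taxon63, Taxon64, Taxon67, Taxon69, Taxon70, Taxon71, Taxon73, Taxon74, Taxon75, Taxon76, Taxon79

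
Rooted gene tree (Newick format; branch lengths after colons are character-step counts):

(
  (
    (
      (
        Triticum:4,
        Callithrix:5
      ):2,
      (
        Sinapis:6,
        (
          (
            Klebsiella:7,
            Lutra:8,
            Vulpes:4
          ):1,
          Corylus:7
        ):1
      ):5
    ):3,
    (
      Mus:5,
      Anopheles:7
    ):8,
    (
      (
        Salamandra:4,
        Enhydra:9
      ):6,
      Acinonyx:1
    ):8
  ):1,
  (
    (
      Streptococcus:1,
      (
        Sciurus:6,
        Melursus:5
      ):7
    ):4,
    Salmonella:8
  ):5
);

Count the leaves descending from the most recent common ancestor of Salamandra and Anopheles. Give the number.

The MRCA of Salamandra and Anopheles is the node subtending (((Triticum,Callithrix),(Sinapis,((Klebsiella,Lutra,Vulpes),Corylus))),(Mus,Anopheles),((Salamandra,Enhydra),Acinonyx)).
That clade contains 12 terminal taxa: Acinonyx, Anopheles, Callithrix, Corylus, Enhydra, Klebsiella, Lutra, Mus, Salamandra, Sinapis, Triticum, Vulpes.

12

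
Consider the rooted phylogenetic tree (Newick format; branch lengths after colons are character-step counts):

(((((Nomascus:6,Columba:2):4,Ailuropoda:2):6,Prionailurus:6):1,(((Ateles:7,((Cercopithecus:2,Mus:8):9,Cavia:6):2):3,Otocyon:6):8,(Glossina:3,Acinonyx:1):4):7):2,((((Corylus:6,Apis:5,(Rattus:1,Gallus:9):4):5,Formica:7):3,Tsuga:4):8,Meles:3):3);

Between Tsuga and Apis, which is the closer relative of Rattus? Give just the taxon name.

The MRCA of Rattus and Apis subtends (Corylus,Apis,(Rattus,Gallus)) (4 taxa).
The MRCA of Rattus and Tsuga subtends (((Corylus,Apis,(Rattus,Gallus)),Formica),Tsuga) (6 taxa).
The first is nested inside the second, so Rattus shares a more recent common ancestor with Apis.

Apis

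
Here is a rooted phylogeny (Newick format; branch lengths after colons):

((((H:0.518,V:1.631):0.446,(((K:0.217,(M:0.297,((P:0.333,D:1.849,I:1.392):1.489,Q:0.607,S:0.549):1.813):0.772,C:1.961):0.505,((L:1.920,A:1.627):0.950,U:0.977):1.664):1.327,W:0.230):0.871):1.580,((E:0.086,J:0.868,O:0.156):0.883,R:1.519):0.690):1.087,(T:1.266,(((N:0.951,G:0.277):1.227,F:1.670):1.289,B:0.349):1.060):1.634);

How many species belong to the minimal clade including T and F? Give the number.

5

The MRCA of T and F is the node subtending (T,(((N,G),F),B)).
That clade contains 5 terminal taxa: B, F, G, N, T.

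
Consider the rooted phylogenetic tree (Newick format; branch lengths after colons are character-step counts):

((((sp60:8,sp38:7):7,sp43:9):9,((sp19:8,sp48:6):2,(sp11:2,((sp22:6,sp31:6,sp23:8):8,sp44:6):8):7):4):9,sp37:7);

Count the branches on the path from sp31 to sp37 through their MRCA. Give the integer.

The MRCA of sp31 and sp37 is the root of the tree.
From sp31 up to that node: 6 branches. From sp37 up to the same node: 1 branch. Total: 6 + 1 = 7.

7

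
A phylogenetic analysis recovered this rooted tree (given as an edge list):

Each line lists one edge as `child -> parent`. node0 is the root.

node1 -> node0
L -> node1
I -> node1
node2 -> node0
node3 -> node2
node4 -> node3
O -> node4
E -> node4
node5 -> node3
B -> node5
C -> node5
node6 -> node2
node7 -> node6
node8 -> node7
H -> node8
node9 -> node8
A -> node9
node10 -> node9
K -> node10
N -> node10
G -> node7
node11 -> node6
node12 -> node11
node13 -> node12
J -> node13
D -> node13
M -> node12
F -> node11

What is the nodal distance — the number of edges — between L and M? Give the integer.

The MRCA of L and M is the root of the tree.
From L up to that node: 2 branches. From M up to the same node: 5 branches. Total: 2 + 5 = 7.

7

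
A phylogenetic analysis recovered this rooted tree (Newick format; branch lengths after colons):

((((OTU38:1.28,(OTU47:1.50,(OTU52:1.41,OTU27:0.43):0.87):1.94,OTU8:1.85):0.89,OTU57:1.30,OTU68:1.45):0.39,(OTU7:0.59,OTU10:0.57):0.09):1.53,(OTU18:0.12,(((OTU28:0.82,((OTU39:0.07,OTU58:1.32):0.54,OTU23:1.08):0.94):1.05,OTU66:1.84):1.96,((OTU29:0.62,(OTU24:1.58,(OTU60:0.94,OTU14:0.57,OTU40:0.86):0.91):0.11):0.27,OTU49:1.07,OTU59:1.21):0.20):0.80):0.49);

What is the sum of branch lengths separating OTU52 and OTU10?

The path runs OTU52 → … → MRCA → … → OTU10; the MRCA is the node subtending (((OTU38,(OTU47,(OTU52,OTU27)),OTU8),OTU57,OTU68),(OTU7,OTU10)).
Branch lengths along that path: 1.41 + 0.87 + 1.94 + 0.89 + 0.39 + 0.09 + 0.57 = 6.16.

6.16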